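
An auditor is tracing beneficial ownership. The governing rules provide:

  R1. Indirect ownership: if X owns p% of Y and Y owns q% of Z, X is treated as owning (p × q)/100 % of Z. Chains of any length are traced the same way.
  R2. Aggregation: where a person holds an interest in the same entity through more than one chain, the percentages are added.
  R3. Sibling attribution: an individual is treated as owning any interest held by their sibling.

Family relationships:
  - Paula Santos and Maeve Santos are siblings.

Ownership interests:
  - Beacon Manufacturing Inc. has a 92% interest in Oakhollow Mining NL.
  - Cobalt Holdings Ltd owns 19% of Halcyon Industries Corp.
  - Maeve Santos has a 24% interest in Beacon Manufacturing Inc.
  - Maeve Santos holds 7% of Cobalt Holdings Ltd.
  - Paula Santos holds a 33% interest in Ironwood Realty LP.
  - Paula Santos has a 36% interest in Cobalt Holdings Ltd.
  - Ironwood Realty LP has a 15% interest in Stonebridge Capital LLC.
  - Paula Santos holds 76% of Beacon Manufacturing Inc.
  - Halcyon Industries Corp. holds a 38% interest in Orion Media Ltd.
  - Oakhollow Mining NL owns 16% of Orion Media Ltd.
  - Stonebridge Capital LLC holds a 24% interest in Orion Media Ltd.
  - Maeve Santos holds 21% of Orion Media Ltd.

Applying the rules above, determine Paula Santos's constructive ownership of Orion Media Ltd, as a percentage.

40.0126%

By sibling attribution (R3), Paula Santos is treated as also owning Maeve Santos's interest in Beacon Manufacturing Inc, giving 76% + 24% = 100%.
By sibling attribution (R3), Paula Santos is treated as also owning Maeve Santos's interest in Cobalt Holdings Ltd, giving 36% + 7% = 43%.
By sibling attribution (R3), Paula Santos is treated as owning Maeve Santos's 21% interest in Orion Media Ltd.
Chain via Ironwood Realty LP → Stonebridge Capital LLC (R1): 33% × 15% × 24% = 1.188% of Orion Media Ltd.
Chain via Beacon Manufacturing Inc. → Oakhollow Mining NL (R1): 100% × 92% × 16% = 14.72% of Orion Media Ltd.
Chain via Cobalt Holdings Ltd → Halcyon Industries Corp. (R1): 43% × 19% × 38% = 3.1046% of Orion Media Ltd.
Direct interest in Orion Media Ltd: 21%.
Aggregating (R2): 1.188% + 14.72% + 3.1046% + 21% = 40.0126%.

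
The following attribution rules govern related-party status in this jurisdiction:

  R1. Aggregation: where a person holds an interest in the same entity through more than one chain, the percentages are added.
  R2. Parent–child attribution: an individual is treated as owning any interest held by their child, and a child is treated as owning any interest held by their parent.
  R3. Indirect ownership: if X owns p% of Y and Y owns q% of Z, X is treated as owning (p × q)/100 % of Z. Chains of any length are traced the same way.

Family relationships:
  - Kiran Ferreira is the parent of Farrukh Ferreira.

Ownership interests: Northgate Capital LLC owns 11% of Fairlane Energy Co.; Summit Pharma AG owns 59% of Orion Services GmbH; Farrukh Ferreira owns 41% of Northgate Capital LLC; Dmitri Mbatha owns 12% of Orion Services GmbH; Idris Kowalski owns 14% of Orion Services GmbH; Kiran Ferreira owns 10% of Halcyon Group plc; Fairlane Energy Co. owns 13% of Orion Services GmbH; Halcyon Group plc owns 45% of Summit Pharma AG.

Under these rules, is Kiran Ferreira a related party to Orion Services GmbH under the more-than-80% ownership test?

By parent–child attribution (R2), Kiran Ferreira is treated as owning Farrukh Ferreira's 41% interest in Northgate Capital LLC.
Chain via Halcyon Group plc → Summit Pharma AG (R3): 10% × 45% × 59% = 2.655% of Orion Services GmbH.
Chain via Northgate Capital LLC → Fairlane Energy Co. (R3): 41% × 11% × 13% = 0.5863% of Orion Services GmbH.
Aggregating (R1): 2.655% + 0.5863% = 3.2413%.
3.2413% does not exceed the 80% threshold, so Kiran is not a related party to Orion Services GmbH.

No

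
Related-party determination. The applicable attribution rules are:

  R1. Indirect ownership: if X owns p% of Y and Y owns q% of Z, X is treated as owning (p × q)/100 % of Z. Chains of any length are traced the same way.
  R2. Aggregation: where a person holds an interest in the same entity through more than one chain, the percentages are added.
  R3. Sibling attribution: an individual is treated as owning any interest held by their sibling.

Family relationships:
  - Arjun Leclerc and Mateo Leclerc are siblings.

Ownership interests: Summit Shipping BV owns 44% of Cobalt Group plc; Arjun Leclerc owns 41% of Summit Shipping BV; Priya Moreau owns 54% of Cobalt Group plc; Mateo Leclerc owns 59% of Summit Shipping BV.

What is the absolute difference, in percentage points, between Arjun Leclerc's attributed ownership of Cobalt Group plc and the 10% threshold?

By sibling attribution (R3), Arjun Leclerc is treated as also owning Mateo Leclerc's interest in Summit Shipping BV, giving 41% + 59% = 100%.
Chain via Summit Shipping BV (R1): 100% × 44% = 44% of Cobalt Group plc.
44% exceeds the 10% threshold by 34 percentage points.

34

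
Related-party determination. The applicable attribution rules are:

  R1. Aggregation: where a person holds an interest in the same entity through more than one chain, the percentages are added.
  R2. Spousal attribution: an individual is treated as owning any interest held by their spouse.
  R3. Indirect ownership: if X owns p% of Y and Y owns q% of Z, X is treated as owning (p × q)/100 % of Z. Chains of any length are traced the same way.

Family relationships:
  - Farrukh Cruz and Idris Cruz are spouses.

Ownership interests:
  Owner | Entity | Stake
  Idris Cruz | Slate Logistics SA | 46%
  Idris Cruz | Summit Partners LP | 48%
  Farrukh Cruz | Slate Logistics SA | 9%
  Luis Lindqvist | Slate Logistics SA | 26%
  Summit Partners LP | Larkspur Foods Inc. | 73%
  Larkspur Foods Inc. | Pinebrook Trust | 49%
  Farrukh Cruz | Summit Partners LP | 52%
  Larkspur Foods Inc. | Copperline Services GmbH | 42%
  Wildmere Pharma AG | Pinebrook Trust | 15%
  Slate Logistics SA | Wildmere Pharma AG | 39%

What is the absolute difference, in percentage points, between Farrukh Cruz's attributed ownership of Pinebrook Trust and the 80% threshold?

By spousal attribution (R2), Farrukh Cruz is treated as also owning Idris Cruz's interest in Summit Partners LP, giving 52% + 48% = 100%.
By spousal attribution (R2), Farrukh Cruz is treated as also owning Idris Cruz's interest in Slate Logistics SA, giving 9% + 46% = 55%.
Chain via Summit Partners LP → Larkspur Foods Inc. (R3): 100% × 73% × 49% = 35.77% of Pinebrook Trust.
Chain via Slate Logistics SA → Wildmere Pharma AG (R3): 55% × 39% × 15% = 3.2175% of Pinebrook Trust.
Aggregating (R1): 35.77% + 3.2175% = 38.9875%.
38.9875% falls short of the 80% threshold by 41.0125 percentage points.

41.0125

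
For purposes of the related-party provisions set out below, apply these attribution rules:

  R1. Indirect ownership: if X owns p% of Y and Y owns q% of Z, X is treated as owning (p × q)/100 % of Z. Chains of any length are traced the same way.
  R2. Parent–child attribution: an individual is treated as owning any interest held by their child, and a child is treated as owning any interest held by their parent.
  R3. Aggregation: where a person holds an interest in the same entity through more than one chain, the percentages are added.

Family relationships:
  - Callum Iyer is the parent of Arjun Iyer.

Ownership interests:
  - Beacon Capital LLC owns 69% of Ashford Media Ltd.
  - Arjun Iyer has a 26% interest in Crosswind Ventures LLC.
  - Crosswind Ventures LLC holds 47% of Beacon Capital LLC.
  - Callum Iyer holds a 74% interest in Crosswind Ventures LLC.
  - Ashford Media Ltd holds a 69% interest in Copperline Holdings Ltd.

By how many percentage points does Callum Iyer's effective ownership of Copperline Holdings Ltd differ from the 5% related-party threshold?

By parent–child attribution (R2), Callum Iyer is treated as also owning Arjun Iyer's interest in Crosswind Ventures LLC, giving 74% + 26% = 100%.
Chain via Crosswind Ventures LLC → Beacon Capital LLC → Ashford Media Ltd (R1): 100% × 47% × 69% × 69% = 22.3767% of Copperline Holdings Ltd.
22.3767% exceeds the 5% threshold by 17.3767 percentage points.

17.3767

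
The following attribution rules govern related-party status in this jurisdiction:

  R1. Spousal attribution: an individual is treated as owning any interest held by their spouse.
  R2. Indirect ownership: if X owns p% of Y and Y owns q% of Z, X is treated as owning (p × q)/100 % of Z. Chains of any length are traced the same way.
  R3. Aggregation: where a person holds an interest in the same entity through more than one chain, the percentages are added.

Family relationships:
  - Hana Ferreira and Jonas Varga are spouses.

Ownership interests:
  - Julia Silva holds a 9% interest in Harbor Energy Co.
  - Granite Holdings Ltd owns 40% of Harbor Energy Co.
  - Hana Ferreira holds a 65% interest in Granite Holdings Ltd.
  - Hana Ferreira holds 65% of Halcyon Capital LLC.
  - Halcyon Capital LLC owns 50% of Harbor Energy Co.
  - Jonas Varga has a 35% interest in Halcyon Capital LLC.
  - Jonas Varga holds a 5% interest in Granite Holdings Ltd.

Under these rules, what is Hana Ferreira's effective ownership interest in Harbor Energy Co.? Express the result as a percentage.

78%

By spousal attribution (R1), Hana Ferreira is treated as also owning Jonas Varga's interest in Halcyon Capital LLC, giving 65% + 35% = 100%.
By spousal attribution (R1), Hana Ferreira is treated as also owning Jonas Varga's interest in Granite Holdings Ltd, giving 65% + 5% = 70%.
Chain via Halcyon Capital LLC (R2): 100% × 50% = 50% of Harbor Energy Co.
Chain via Granite Holdings Ltd (R2): 70% × 40% = 28% of Harbor Energy Co.
Aggregating (R3): 50% + 28% = 78%.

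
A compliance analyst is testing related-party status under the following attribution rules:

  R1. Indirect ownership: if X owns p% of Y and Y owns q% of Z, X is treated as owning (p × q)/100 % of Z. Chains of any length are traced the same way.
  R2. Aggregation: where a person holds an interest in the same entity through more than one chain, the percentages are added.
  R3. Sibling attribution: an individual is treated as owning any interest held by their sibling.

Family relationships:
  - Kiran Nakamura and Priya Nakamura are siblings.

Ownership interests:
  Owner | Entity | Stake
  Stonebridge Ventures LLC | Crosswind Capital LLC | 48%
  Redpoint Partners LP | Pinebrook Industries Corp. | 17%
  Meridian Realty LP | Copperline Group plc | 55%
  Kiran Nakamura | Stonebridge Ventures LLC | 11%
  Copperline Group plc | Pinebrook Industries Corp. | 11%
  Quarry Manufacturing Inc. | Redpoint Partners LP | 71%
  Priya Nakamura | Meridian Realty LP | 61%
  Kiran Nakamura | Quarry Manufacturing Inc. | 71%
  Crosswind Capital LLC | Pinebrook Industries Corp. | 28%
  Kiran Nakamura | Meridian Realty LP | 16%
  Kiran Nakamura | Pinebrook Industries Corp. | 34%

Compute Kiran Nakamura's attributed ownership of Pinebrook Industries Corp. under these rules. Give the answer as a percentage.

48.7066%

By sibling attribution (R3), Kiran Nakamura is treated as also owning Priya Nakamura's interest in Meridian Realty LP, giving 16% + 61% = 77%.
Chain via Stonebridge Ventures LLC → Crosswind Capital LLC (R1): 11% × 48% × 28% = 1.4784% of Pinebrook Industries Corp.
Chain via Quarry Manufacturing Inc. → Redpoint Partners LP (R1): 71% × 71% × 17% = 8.5697% of Pinebrook Industries Corp.
Chain via Meridian Realty LP → Copperline Group plc (R1): 77% × 55% × 11% = 4.6585% of Pinebrook Industries Corp.
Direct interest in Pinebrook Industries Corp: 34%.
Aggregating (R2): 1.4784% + 8.5697% + 4.6585% + 34% = 48.7066%.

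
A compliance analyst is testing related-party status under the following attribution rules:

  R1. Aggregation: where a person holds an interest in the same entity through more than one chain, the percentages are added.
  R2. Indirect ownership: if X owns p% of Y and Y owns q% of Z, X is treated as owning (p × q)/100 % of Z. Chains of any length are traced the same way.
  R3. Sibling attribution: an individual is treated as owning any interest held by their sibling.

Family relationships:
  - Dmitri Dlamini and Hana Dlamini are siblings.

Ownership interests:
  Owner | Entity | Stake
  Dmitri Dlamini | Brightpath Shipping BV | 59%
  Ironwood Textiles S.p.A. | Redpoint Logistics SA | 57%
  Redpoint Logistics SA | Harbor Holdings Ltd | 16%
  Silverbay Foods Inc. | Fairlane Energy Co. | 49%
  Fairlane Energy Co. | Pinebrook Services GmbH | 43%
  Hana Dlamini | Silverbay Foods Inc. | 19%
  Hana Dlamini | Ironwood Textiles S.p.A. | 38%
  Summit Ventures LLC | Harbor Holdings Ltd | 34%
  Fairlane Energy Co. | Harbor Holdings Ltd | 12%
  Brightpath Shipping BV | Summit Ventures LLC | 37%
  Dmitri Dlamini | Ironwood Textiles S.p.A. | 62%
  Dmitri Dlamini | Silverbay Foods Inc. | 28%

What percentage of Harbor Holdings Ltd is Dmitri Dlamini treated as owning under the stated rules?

By sibling attribution (R3), Dmitri Dlamini is treated as also owning Hana Dlamini's interest in Ironwood Textiles S.p.A, giving 62% + 38% = 100%.
By sibling attribution (R3), Dmitri Dlamini is treated as also owning Hana Dlamini's interest in Silverbay Foods Inc, giving 28% + 19% = 47%.
Chain via Brightpath Shipping BV → Summit Ventures LLC (R2): 59% × 37% × 34% = 7.4222% of Harbor Holdings Ltd.
Chain via Ironwood Textiles S.p.A. → Redpoint Logistics SA (R2): 100% × 57% × 16% = 9.12% of Harbor Holdings Ltd.
Chain via Silverbay Foods Inc. → Fairlane Energy Co. (R2): 47% × 49% × 12% = 2.7636% of Harbor Holdings Ltd.
Aggregating (R1): 7.4222% + 9.12% + 2.7636% = 19.3058%.

19.3058%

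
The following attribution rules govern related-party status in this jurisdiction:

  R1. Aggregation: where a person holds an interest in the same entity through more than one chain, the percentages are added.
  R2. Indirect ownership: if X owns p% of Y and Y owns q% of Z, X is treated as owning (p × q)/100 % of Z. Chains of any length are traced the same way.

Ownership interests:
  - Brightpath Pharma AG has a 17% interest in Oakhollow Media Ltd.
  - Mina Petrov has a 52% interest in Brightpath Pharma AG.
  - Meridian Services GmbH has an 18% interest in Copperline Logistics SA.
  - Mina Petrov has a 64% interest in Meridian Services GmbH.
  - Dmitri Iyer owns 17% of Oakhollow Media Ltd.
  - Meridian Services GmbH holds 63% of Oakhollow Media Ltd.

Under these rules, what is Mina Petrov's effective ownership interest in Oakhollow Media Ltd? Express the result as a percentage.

Chain via Meridian Services GmbH (R2): 64% × 63% = 40.32% of Oakhollow Media Ltd.
Chain via Brightpath Pharma AG (R2): 52% × 17% = 8.84% of Oakhollow Media Ltd.
Aggregating (R1): 40.32% + 8.84% = 49.16%.

49.16%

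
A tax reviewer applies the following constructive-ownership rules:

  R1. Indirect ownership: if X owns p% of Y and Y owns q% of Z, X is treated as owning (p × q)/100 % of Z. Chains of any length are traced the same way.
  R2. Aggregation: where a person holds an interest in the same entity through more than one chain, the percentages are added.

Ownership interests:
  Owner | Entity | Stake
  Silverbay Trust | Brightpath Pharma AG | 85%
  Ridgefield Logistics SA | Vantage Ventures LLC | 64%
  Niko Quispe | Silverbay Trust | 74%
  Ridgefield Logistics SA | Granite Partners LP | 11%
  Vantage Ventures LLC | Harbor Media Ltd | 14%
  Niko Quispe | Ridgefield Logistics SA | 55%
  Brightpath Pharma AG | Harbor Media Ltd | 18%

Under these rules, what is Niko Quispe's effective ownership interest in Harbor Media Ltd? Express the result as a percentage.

16.25%

Chain via Ridgefield Logistics SA → Vantage Ventures LLC (R1): 55% × 64% × 14% = 4.928% of Harbor Media Ltd.
Chain via Silverbay Trust → Brightpath Pharma AG (R1): 74% × 85% × 18% = 11.322% of Harbor Media Ltd.
Aggregating (R2): 4.928% + 11.322% = 16.25%.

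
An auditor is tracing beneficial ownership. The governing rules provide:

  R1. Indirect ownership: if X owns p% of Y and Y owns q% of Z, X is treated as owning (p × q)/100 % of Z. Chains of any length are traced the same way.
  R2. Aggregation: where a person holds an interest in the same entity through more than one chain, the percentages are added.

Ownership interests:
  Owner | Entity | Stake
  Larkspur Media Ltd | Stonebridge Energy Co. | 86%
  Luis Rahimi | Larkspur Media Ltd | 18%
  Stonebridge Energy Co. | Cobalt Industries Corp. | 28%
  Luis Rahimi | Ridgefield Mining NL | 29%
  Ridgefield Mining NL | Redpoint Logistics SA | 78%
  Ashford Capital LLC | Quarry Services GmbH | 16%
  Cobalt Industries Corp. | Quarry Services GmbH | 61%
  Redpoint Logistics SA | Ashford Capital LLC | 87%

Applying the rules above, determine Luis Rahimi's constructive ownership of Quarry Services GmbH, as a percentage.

Chain via Larkspur Media Ltd → Stonebridge Energy Co. → Cobalt Industries Corp. (R1): 18% × 86% × 28% × 61% = 2.643984% of Quarry Services GmbH.
Chain via Ridgefield Mining NL → Redpoint Logistics SA → Ashford Capital LLC (R1): 29% × 78% × 87% × 16% = 3.148704% of Quarry Services GmbH.
Aggregating (R2): 2.643984% + 3.148704% = 5.792688%.

5.792688%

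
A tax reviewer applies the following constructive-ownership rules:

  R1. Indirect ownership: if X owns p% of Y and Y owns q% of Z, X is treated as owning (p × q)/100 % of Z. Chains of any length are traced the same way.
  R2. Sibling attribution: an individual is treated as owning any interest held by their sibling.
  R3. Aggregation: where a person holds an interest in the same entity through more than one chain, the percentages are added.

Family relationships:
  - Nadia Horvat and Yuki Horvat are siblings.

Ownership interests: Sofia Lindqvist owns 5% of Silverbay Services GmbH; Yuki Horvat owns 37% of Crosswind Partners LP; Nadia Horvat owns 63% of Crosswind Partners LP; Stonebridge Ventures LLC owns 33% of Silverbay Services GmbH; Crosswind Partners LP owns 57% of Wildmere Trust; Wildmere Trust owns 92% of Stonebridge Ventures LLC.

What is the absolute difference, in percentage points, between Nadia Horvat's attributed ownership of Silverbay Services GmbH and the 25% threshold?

By sibling attribution (R2), Nadia Horvat is treated as also owning Yuki Horvat's interest in Crosswind Partners LP, giving 63% + 37% = 100%.
Chain via Crosswind Partners LP → Wildmere Trust → Stonebridge Ventures LLC (R1): 100% × 57% × 92% × 33% = 17.3052% of Silverbay Services GmbH.
17.3052% falls short of the 25% threshold by 7.6948 percentage points.

7.6948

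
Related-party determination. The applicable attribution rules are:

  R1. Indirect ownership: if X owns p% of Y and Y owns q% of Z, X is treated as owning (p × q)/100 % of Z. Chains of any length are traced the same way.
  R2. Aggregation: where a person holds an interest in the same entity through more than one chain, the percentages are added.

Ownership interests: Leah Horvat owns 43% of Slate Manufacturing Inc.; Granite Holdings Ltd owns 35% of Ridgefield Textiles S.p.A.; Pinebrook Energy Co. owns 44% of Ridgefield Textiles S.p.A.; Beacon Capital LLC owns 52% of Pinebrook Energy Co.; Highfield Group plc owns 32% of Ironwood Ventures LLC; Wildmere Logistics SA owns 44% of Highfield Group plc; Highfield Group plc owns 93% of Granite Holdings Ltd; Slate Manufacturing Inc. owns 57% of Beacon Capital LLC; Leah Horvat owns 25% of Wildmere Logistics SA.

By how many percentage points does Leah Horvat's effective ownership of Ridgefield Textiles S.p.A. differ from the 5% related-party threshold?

4.188388

Chain via Slate Manufacturing Inc. → Beacon Capital LLC → Pinebrook Energy Co. (R1): 43% × 57% × 52% × 44% = 5.607888% of Ridgefield Textiles S.p.A.
Chain via Wildmere Logistics SA → Highfield Group plc → Granite Holdings Ltd (R1): 25% × 44% × 93% × 35% = 3.5805% of Ridgefield Textiles S.p.A.
Aggregating (R2): 5.607888% + 3.5805% = 9.188388%.
9.188388% exceeds the 5% threshold by 4.188388 percentage points.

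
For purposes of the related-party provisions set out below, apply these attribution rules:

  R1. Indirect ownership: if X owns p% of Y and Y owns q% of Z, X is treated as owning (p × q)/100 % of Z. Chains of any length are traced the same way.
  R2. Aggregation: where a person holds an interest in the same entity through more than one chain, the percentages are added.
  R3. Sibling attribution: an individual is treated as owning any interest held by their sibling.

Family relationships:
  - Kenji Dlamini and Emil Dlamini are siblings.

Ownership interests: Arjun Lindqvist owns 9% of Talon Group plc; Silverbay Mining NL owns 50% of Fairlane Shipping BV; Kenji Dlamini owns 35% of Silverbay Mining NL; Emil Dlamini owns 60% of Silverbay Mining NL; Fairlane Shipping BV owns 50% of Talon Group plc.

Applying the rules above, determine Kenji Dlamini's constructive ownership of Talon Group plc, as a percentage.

By sibling attribution (R3), Kenji Dlamini is treated as also owning Emil Dlamini's interest in Silverbay Mining NL, giving 35% + 60% = 95%.
Chain via Silverbay Mining NL → Fairlane Shipping BV (R1): 95% × 50% × 50% = 23.75% of Talon Group plc.

23.75%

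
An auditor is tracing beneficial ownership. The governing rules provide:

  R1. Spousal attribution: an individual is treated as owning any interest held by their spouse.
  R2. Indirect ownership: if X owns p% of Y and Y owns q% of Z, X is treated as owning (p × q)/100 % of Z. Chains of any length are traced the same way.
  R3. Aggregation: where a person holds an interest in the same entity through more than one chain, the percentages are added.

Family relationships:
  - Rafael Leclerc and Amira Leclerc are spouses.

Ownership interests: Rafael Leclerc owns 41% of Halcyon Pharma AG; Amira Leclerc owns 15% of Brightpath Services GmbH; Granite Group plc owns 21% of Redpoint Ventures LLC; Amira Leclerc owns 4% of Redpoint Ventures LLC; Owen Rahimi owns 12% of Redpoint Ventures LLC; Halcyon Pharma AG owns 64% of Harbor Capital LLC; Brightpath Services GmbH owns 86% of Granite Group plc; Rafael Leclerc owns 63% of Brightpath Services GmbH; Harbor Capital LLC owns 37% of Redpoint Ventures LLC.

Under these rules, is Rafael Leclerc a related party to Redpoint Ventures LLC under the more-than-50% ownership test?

By spousal attribution (R1), Rafael Leclerc is treated as also owning Amira Leclerc's interest in Brightpath Services GmbH, giving 63% + 15% = 78%.
By spousal attribution (R1), Rafael Leclerc is treated as owning Amira Leclerc's 4% interest in Redpoint Ventures LLC.
Chain via Brightpath Services GmbH → Granite Group plc (R2): 78% × 86% × 21% = 14.0868% of Redpoint Ventures LLC.
Chain via Halcyon Pharma AG → Harbor Capital LLC (R2): 41% × 64% × 37% = 9.7088% of Redpoint Ventures LLC.
Direct interest in Redpoint Ventures LLC: 4%.
Aggregating (R3): 14.0868% + 9.7088% + 4% = 27.7956%.
27.7956% does not exceed the 50% threshold, so Rafael is not a related party to Redpoint Ventures LLC.

No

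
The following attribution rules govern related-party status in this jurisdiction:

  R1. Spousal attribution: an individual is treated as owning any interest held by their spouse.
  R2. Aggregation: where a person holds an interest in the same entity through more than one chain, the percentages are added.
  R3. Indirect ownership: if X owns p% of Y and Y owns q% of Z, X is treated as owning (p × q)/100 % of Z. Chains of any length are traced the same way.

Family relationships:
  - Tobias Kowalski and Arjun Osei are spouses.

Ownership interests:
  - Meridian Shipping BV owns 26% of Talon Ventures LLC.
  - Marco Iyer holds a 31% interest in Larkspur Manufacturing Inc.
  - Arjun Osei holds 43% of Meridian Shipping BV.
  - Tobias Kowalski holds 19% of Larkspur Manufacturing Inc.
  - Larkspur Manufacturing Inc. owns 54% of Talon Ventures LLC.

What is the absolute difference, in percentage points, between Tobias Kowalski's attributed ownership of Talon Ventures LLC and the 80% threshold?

58.56

By spousal attribution (R1), Tobias Kowalski is treated as owning Arjun Osei's 43% interest in Meridian Shipping BV.
Chain via Larkspur Manufacturing Inc. (R3): 19% × 54% = 10.26% of Talon Ventures LLC.
Chain via Meridian Shipping BV (R3): 43% × 26% = 11.18% of Talon Ventures LLC.
Aggregating (R2): 10.26% + 11.18% = 21.44%.
21.44% falls short of the 80% threshold by 58.56 percentage points.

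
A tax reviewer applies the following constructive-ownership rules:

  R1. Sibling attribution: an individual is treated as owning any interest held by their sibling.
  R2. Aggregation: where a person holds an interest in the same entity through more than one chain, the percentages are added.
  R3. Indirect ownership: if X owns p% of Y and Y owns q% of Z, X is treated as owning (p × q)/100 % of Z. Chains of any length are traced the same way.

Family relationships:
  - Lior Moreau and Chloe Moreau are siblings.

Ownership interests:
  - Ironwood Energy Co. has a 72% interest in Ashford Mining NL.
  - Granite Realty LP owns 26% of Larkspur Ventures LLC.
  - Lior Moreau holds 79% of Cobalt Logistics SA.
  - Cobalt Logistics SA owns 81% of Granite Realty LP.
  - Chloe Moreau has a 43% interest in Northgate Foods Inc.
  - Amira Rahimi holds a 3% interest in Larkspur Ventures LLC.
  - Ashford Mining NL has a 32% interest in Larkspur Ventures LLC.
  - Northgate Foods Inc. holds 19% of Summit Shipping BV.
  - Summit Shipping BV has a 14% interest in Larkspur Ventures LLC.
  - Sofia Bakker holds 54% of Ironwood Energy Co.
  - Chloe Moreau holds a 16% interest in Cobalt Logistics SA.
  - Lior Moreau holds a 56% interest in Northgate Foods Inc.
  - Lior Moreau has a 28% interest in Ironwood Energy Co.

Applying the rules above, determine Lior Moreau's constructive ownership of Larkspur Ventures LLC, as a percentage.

29.0916%

By sibling attribution (R1), Lior Moreau is treated as also owning Chloe Moreau's interest in Northgate Foods Inc, giving 56% + 43% = 99%.
By sibling attribution (R1), Lior Moreau is treated as also owning Chloe Moreau's interest in Cobalt Logistics SA, giving 79% + 16% = 95%.
Chain via Northgate Foods Inc. → Summit Shipping BV (R3): 99% × 19% × 14% = 2.6334% of Larkspur Ventures LLC.
Chain via Cobalt Logistics SA → Granite Realty LP (R3): 95% × 81% × 26% = 20.007% of Larkspur Ventures LLC.
Chain via Ironwood Energy Co. → Ashford Mining NL (R3): 28% × 72% × 32% = 6.4512% of Larkspur Ventures LLC.
Aggregating (R2): 2.6334% + 20.007% + 6.4512% = 29.0916%.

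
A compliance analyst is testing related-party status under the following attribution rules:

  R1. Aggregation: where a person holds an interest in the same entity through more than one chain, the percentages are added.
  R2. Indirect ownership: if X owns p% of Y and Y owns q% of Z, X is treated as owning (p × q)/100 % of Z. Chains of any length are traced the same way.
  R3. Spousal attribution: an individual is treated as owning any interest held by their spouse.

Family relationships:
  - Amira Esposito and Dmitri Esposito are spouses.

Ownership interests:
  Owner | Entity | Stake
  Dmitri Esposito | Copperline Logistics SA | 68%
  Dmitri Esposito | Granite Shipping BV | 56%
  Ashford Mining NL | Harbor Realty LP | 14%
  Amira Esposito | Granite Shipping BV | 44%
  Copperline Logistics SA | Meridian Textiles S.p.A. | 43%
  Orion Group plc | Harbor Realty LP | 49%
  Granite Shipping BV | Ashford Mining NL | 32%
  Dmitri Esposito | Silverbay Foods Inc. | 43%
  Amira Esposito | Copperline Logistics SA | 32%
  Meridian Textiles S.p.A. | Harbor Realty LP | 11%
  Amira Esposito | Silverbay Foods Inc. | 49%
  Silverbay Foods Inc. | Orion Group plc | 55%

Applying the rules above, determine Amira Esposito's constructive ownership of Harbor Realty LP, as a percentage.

By spousal attribution (R3), Amira Esposito is treated as also owning Dmitri Esposito's interest in Granite Shipping BV, giving 44% + 56% = 100%.
By spousal attribution (R3), Amira Esposito is treated as also owning Dmitri Esposito's interest in Copperline Logistics SA, giving 32% + 68% = 100%.
By spousal attribution (R3), Amira Esposito is treated as also owning Dmitri Esposito's interest in Silverbay Foods Inc, giving 49% + 43% = 92%.
Chain via Granite Shipping BV → Ashford Mining NL (R2): 100% × 32% × 14% = 4.48% of Harbor Realty LP.
Chain via Copperline Logistics SA → Meridian Textiles S.p.A. (R2): 100% × 43% × 11% = 4.73% of Harbor Realty LP.
Chain via Silverbay Foods Inc. → Orion Group plc (R2): 92% × 55% × 49% = 24.794% of Harbor Realty LP.
Aggregating (R1): 4.48% + 4.73% + 24.794% = 34.004%.

34.004%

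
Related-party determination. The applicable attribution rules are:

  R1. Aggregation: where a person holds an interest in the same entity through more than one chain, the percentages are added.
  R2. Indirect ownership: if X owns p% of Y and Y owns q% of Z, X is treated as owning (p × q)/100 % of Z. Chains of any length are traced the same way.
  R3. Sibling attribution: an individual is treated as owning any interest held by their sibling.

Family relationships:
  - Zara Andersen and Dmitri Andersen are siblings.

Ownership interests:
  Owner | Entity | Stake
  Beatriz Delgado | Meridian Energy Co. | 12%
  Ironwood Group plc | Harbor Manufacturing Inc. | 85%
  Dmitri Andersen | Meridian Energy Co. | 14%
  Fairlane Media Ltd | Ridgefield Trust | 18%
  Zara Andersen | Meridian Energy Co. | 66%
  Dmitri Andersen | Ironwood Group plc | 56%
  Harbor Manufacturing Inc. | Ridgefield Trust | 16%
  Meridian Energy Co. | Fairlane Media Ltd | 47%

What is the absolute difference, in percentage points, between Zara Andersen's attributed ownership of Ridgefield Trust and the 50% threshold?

35.616

By sibling attribution (R3), Zara Andersen is treated as also owning Dmitri Andersen's interest in Meridian Energy Co, giving 66% + 14% = 80%.
By sibling attribution (R3), Zara Andersen is treated as owning Dmitri Andersen's 56% interest in Ironwood Group plc.
Chain via Meridian Energy Co. → Fairlane Media Ltd (R2): 80% × 47% × 18% = 6.768% of Ridgefield Trust.
Chain via Ironwood Group plc → Harbor Manufacturing Inc. (R2): 56% × 85% × 16% = 7.616% of Ridgefield Trust.
Aggregating (R1): 6.768% + 7.616% = 14.384%.
14.384% falls short of the 50% threshold by 35.616 percentage points.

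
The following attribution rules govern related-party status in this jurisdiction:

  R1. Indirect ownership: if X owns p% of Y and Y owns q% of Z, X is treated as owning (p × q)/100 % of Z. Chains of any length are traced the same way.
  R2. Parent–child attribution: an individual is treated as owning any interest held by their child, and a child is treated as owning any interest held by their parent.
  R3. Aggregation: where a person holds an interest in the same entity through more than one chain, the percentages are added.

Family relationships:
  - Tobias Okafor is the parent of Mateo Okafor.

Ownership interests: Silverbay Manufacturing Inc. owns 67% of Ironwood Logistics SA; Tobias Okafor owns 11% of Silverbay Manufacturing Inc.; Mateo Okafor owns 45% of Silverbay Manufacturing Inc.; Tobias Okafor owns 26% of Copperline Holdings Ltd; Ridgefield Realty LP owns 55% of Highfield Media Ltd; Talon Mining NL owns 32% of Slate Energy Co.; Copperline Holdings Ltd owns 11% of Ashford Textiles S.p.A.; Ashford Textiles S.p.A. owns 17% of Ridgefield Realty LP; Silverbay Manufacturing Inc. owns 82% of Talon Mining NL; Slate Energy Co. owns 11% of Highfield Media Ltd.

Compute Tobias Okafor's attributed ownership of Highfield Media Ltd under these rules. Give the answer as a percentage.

1.883794%

By parent–child attribution (R2), Tobias Okafor is treated as also owning Mateo Okafor's interest in Silverbay Manufacturing Inc, giving 11% + 45% = 56%.
Chain via Copperline Holdings Ltd → Ashford Textiles S.p.A. → Ridgefield Realty LP (R1): 26% × 11% × 17% × 55% = 0.26741% of Highfield Media Ltd.
Chain via Silverbay Manufacturing Inc. → Talon Mining NL → Slate Energy Co. (R1): 56% × 82% × 32% × 11% = 1.616384% of Highfield Media Ltd.
Aggregating (R3): 0.26741% + 1.616384% = 1.883794%.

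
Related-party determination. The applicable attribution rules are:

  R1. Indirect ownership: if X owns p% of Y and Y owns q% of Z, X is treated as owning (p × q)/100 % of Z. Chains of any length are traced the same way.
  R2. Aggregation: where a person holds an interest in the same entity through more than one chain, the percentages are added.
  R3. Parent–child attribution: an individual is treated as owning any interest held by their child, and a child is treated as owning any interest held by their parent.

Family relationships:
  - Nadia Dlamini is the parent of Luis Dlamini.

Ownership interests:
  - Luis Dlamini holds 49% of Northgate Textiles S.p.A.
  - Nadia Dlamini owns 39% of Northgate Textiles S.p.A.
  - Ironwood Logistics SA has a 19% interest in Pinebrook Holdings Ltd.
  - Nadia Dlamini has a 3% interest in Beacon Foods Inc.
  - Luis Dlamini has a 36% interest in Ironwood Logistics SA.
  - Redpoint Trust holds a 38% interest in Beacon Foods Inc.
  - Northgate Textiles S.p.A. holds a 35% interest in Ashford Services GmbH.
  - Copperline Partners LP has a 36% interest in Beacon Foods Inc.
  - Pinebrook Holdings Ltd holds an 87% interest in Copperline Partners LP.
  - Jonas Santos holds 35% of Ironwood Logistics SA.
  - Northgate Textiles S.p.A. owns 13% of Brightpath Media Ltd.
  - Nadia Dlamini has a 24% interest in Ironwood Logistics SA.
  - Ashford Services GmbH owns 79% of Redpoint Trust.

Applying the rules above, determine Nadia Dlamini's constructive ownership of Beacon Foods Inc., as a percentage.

By parent–child attribution (R3), Nadia Dlamini is treated as also owning Luis Dlamini's interest in Ironwood Logistics SA, giving 24% + 36% = 60%.
By parent–child attribution (R3), Nadia Dlamini is treated as also owning Luis Dlamini's interest in Northgate Textiles S.p.A, giving 39% + 49% = 88%.
Chain via Ironwood Logistics SA → Pinebrook Holdings Ltd → Copperline Partners LP (R1): 60% × 19% × 87% × 36% = 3.57048% of Beacon Foods Inc.
Chain via Northgate Textiles S.p.A. → Ashford Services GmbH → Redpoint Trust (R1): 88% × 35% × 79% × 38% = 9.24616% of Beacon Foods Inc.
Direct interest in Beacon Foods Inc: 3%.
Aggregating (R2): 3.57048% + 9.24616% + 3% = 15.81664%.

15.81664%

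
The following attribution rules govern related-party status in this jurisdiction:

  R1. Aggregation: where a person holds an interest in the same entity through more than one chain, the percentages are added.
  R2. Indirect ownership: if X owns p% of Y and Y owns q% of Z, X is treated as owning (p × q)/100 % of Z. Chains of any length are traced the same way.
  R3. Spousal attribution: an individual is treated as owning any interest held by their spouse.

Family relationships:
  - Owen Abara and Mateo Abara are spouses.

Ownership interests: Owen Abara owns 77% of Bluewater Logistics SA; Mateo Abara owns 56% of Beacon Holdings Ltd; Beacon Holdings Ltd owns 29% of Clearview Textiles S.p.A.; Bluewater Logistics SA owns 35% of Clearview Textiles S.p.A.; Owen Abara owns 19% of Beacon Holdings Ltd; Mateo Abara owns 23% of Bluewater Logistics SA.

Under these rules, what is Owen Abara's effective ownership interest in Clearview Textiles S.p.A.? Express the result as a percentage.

56.75%

By spousal attribution (R3), Owen Abara is treated as also owning Mateo Abara's interest in Beacon Holdings Ltd, giving 19% + 56% = 75%.
By spousal attribution (R3), Owen Abara is treated as also owning Mateo Abara's interest in Bluewater Logistics SA, giving 77% + 23% = 100%.
Chain via Beacon Holdings Ltd (R2): 75% × 29% = 21.75% of Clearview Textiles S.p.A.
Chain via Bluewater Logistics SA (R2): 100% × 35% = 35% of Clearview Textiles S.p.A.
Aggregating (R1): 21.75% + 35% = 56.75%.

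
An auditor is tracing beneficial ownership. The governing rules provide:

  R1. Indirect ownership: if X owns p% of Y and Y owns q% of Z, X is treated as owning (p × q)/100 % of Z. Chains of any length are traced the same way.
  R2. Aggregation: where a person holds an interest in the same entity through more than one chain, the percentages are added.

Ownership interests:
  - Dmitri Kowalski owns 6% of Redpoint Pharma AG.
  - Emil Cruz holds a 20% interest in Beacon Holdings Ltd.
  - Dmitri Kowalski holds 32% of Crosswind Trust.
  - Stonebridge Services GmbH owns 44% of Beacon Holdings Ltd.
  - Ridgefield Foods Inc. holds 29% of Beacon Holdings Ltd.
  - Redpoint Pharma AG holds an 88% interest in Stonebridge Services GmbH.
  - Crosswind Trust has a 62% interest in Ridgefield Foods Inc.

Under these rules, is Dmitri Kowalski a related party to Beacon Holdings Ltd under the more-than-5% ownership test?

Chain via Crosswind Trust → Ridgefield Foods Inc. (R1): 32% × 62% × 29% = 5.7536% of Beacon Holdings Ltd.
Chain via Redpoint Pharma AG → Stonebridge Services GmbH (R1): 6% × 88% × 44% = 2.3232% of Beacon Holdings Ltd.
Aggregating (R2): 5.7536% + 2.3232% = 8.0768%.
8.0768% exceeds the 5% threshold, so Dmitri is a related party to Beacon Holdings Ltd.

Yes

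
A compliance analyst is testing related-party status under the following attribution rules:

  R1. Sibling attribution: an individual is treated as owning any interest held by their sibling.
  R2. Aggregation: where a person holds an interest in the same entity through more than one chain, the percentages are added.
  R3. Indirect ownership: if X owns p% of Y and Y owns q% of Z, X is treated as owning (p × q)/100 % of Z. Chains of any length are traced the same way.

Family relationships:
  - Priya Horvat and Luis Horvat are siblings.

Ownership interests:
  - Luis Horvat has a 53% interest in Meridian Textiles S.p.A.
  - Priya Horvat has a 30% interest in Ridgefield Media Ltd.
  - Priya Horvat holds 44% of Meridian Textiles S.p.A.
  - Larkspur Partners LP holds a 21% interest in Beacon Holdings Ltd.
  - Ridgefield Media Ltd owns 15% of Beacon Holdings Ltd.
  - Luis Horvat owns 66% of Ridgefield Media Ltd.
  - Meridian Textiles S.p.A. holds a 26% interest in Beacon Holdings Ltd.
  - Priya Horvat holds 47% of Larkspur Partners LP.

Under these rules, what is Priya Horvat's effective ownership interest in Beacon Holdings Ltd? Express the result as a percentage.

49.49%

By sibling attribution (R1), Priya Horvat is treated as also owning Luis Horvat's interest in Meridian Textiles S.p.A, giving 44% + 53% = 97%.
By sibling attribution (R1), Priya Horvat is treated as also owning Luis Horvat's interest in Ridgefield Media Ltd, giving 30% + 66% = 96%.
Chain via Larkspur Partners LP (R3): 47% × 21% = 9.87% of Beacon Holdings Ltd.
Chain via Meridian Textiles S.p.A. (R3): 97% × 26% = 25.22% of Beacon Holdings Ltd.
Chain via Ridgefield Media Ltd (R3): 96% × 15% = 14.4% of Beacon Holdings Ltd.
Aggregating (R2): 9.87% + 25.22% + 14.4% = 49.49%.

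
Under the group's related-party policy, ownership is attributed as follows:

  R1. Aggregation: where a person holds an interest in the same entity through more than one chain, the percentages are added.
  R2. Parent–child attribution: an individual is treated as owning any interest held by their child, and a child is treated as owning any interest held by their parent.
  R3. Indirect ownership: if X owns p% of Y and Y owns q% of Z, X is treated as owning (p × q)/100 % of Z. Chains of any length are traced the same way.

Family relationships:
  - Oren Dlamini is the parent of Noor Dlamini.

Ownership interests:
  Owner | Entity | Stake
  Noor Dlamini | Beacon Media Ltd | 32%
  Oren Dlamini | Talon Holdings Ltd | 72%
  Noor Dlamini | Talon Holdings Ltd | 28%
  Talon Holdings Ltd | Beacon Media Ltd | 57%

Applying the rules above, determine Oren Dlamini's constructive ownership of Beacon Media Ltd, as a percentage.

89%

By parent–child attribution (R2), Oren Dlamini is treated as also owning Noor Dlamini's interest in Talon Holdings Ltd, giving 72% + 28% = 100%.
By parent–child attribution (R2), Oren Dlamini is treated as owning Noor Dlamini's 32% interest in Beacon Media Ltd.
Chain via Talon Holdings Ltd (R3): 100% × 57% = 57% of Beacon Media Ltd.
Direct interest in Beacon Media Ltd: 32%.
Aggregating (R1): 57% + 32% = 89%.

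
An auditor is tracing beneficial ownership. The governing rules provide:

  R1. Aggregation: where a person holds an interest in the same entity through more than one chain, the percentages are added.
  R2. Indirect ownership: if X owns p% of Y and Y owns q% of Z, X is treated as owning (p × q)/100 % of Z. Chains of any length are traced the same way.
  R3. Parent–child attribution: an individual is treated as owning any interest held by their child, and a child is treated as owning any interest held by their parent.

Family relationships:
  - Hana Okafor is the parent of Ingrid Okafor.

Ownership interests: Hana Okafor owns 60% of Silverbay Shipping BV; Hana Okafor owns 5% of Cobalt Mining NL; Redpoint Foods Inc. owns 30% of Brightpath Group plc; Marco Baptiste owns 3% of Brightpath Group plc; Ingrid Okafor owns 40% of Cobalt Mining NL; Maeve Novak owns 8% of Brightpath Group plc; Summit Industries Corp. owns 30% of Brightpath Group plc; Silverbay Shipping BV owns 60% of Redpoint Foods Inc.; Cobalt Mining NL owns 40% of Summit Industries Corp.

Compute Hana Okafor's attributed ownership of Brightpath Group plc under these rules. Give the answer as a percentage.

By parent–child attribution (R3), Hana Okafor is treated as also owning Ingrid Okafor's interest in Cobalt Mining NL, giving 5% + 40% = 45%.
Chain via Cobalt Mining NL → Summit Industries Corp. (R2): 45% × 40% × 30% = 5.4% of Brightpath Group plc.
Chain via Silverbay Shipping BV → Redpoint Foods Inc. (R2): 60% × 60% × 30% = 10.8% of Brightpath Group plc.
Aggregating (R1): 5.4% + 10.8% = 16.2%.

16.2%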